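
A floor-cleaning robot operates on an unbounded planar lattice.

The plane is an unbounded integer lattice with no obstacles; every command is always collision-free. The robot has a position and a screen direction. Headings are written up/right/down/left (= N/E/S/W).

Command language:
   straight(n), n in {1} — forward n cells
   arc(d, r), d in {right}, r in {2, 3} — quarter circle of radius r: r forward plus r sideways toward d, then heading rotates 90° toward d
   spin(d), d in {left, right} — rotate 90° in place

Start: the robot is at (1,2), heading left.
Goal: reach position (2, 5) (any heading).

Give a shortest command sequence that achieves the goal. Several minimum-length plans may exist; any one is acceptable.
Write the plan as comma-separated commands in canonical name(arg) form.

start: at (1,2), heading left
[1] after arc(right, 3): at (-2,5), heading up
[2] after arc(right, 2): at (0,7), heading right
[3] after arc(right, 2): at (2,5), heading down
no 2-step plan works, so 3 is optimal.

arc(right, 3), arc(right, 2), arc(right, 2)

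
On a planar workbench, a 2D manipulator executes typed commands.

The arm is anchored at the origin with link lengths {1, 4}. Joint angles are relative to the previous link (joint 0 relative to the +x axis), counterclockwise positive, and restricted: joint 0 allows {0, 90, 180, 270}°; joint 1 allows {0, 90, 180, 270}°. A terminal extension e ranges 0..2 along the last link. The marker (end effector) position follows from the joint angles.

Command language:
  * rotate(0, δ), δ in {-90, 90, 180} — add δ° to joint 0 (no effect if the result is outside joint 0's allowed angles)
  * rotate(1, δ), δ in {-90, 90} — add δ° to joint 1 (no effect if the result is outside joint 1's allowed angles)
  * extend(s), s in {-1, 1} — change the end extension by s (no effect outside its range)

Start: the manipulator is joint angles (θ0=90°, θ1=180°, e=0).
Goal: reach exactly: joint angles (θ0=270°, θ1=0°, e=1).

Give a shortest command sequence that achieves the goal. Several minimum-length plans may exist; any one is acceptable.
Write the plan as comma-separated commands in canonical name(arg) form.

start: joint angles (θ0=90°, θ1=180°, e=0)
1. extend(1) → joint angles (θ0=90°, θ1=180°, e=1)
2. rotate(1, -90) → joint angles (θ0=90°, θ1=90°, e=1)
3. rotate(1, -90) → joint angles (θ0=90°, θ1=0°, e=1)
4. rotate(0, 180) → joint angles (θ0=270°, θ1=0°, e=1)
no 3-step plan works, so 4 is optimal.

extend(1), rotate(1, -90), rotate(1, -90), rotate(0, 180)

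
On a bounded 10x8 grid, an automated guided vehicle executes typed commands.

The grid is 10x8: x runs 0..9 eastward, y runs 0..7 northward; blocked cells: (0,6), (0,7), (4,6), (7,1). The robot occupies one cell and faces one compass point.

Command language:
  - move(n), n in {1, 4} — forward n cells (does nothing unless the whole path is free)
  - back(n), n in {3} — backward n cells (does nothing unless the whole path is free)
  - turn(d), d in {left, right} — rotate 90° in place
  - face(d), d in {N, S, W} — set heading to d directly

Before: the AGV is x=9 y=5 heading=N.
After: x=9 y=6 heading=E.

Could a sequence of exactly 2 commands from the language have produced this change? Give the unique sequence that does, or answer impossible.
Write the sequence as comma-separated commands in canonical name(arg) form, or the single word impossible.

key: order matters: swapping move(1) and turn(right) lands elsewhere
t0: x=9 y=5 heading=N
t=1 move(1) ⇒ x=9 y=6 heading=N
t=2 turn(right) ⇒ x=9 y=6 heading=E
uniquely the one of 64 2-step routes that fits.

move(1), turn(right)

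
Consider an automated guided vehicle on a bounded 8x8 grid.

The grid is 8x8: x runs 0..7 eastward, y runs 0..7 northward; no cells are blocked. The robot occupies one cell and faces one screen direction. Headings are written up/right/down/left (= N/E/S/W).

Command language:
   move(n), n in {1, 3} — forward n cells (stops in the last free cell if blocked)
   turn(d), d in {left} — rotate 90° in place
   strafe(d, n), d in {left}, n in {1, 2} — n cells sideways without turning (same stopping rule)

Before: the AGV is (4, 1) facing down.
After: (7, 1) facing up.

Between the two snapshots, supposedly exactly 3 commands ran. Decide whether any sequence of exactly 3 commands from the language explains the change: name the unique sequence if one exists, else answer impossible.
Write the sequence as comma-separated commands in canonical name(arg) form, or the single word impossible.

turn(left), move(3), turn(left)

key: position moved to (7,1) AND the heading swung to N — translation plus rotation needed
t0: (4, 1) facing down
step 1 (turn(left)): (4, 1) facing right
step 2 (move(3)): (7, 1) facing right
step 3 (turn(left)): (7, 1) facing up
no other 3-command option fits: unique.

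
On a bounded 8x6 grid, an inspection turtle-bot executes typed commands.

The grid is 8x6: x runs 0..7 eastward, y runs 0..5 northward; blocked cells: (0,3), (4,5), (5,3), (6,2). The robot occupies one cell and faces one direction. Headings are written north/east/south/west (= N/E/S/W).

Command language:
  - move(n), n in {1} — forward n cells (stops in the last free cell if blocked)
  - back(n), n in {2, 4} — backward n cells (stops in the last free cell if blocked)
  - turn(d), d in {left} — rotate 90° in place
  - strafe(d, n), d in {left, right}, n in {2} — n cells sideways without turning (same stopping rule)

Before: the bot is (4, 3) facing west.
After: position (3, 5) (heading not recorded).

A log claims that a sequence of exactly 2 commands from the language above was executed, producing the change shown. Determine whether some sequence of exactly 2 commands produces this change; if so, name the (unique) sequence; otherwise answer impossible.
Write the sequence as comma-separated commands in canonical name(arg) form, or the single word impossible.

move(1), strafe(right, 2)

key: running strafe(right, 2) before move(1) would end elsewhere — order is forced
begin: (4, 3) facing west
[1] after move(1): (3, 3) facing west
[2] after strafe(right, 2): (3, 5) facing west
no other 2-command option fits: unique.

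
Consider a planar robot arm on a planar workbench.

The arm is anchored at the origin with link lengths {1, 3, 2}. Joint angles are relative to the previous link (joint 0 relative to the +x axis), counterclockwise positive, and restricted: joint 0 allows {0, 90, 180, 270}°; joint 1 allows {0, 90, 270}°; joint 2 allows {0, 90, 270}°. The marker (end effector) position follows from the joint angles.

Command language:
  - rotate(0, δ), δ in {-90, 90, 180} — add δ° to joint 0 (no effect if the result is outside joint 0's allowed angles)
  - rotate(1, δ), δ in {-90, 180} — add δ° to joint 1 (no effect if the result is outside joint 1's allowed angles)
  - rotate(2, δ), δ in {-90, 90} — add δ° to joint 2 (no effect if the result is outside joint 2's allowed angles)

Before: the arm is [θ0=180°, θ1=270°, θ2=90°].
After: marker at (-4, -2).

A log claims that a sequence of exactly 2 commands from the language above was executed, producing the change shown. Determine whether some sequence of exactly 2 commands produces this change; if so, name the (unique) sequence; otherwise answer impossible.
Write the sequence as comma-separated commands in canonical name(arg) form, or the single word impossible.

rotate(1, 180), rotate(1, -90)

key: order matters: swapping rotate(1, 180) and rotate(1, -90) lands elsewhere
from: [θ0=180°, θ1=270°, θ2=90°]
step 1 (rotate(1, 180)): [θ0=180°, θ1=90°, θ2=90°]
step 2 (rotate(1, -90)): [θ0=180°, θ1=0°, θ2=90°]
no other 2-command option fits: unique.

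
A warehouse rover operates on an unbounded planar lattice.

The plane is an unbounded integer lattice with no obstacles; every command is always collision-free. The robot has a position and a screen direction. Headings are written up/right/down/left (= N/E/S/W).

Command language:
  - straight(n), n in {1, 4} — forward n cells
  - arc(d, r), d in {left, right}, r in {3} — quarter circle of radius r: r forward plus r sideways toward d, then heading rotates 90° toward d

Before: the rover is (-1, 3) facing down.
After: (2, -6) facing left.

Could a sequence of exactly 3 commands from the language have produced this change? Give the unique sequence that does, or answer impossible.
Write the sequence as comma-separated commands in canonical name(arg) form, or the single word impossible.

arc(left, 3), arc(right, 3), arc(right, 3)

key: order matters: swapping arc(left, 3) and arc(right, 3) lands elsewhere
start: (-1, 3) facing down
t=1 arc(left, 3) ⇒ (2, 0) facing right
t=2 arc(right, 3) ⇒ (5, -3) facing down
t=3 arc(right, 3) ⇒ (2, -6) facing left
all 64 alternatives checked — unique.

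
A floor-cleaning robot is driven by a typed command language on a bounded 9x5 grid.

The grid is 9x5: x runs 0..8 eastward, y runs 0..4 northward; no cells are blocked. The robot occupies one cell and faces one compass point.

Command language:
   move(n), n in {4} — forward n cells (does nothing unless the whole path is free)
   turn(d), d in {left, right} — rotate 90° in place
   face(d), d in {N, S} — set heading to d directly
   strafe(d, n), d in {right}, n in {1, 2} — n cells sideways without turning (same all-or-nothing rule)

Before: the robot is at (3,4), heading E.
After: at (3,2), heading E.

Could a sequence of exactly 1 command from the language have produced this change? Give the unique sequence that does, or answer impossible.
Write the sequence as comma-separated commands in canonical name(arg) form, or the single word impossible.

key: heading stays E — the single command does not turn
t0: at (3,4), heading E
t=1 strafe(right, 2) ⇒ at (3,2), heading E
uniquely the one of 7 1-step routes that fits.

strafe(right, 2)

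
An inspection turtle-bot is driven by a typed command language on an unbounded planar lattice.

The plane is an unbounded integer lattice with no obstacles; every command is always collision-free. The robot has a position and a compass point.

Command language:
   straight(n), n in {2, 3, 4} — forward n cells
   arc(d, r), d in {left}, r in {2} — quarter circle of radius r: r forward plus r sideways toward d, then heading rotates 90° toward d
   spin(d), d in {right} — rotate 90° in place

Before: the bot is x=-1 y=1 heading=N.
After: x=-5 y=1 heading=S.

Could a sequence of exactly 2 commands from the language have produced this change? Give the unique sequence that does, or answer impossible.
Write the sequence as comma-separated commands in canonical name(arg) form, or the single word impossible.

key: position moved to (-5,1) AND the heading swung to S — translation plus rotation needed
initial: x=-1 y=1 heading=N
1. arc(left, 2) → x=-3 y=3 heading=W
2. arc(left, 2) → x=-5 y=1 heading=S
uniquely the one of 25 2-step routes that fits.

arc(left, 2), arc(left, 2)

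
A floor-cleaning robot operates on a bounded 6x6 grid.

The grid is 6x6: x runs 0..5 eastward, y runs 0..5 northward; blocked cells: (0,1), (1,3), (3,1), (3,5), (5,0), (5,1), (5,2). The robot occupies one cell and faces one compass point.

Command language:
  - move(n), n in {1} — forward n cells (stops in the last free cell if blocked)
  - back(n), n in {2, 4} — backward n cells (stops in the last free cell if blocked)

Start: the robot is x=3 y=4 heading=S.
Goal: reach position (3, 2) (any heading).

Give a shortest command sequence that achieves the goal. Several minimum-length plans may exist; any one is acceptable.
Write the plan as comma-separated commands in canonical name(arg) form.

move(1), move(1)

from: x=3 y=4 heading=S
[1] after move(1): x=3 y=3 heading=S
[2] after move(1): x=3 y=2 heading=S
minimal: 2 command(s), checked below 2.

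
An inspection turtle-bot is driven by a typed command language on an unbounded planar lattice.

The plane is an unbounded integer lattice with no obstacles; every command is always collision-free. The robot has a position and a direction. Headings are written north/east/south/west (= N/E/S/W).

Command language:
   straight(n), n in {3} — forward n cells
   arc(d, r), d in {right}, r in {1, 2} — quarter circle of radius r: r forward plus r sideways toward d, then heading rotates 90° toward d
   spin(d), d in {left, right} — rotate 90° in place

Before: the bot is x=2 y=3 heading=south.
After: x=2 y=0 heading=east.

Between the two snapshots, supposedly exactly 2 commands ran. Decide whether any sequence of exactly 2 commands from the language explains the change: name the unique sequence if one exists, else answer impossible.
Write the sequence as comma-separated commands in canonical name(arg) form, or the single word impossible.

key: running spin(left) before straight(3) would end elsewhere — order is forced
from: x=2 y=3 heading=south
step 1 (straight(3)): x=2 y=0 heading=south
step 2 (spin(left)): x=2 y=0 heading=east
uniquely the one of 25 2-step routes that fits.

straight(3), spin(left)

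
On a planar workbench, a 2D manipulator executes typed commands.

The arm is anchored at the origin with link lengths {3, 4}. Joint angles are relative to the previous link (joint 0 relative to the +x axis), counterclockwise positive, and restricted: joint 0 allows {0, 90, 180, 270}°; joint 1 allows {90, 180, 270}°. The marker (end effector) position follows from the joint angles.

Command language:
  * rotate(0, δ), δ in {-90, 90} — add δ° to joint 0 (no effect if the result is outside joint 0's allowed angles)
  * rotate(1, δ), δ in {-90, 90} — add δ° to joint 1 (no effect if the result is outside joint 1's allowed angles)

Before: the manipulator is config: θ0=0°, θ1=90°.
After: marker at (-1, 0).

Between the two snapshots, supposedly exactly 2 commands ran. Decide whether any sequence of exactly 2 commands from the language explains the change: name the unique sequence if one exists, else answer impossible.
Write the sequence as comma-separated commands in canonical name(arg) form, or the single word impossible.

rotate(1, -90), rotate(1, 90)

key: running rotate(1, 90) before rotate(1, -90) would end elsewhere — order is forced
from: config: θ0=0°, θ1=90°
t=1 rotate(1, -90) ⇒ config: θ0=0°, θ1=90°
t=2 rotate(1, 90) ⇒ config: θ0=0°, θ1=180°
all 16 alternatives checked — unique.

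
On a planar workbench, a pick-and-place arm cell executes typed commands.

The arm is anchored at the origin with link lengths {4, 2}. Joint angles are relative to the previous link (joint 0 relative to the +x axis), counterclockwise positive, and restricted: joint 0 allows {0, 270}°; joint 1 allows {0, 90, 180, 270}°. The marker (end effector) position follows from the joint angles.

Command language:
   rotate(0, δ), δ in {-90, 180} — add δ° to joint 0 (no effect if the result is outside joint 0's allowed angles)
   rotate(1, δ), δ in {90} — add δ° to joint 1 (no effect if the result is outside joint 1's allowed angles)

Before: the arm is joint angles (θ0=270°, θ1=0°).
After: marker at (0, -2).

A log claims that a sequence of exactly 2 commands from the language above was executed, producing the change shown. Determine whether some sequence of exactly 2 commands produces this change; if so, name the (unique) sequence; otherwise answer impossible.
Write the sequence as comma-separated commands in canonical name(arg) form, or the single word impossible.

rotate(1, 90), rotate(1, 90)

initial: joint angles (θ0=270°, θ1=0°)
t=1 rotate(1, 90) ⇒ joint angles (θ0=270°, θ1=90°)
t=2 rotate(1, 90) ⇒ joint angles (θ0=270°, θ1=180°)
no other 2-command option fits: unique.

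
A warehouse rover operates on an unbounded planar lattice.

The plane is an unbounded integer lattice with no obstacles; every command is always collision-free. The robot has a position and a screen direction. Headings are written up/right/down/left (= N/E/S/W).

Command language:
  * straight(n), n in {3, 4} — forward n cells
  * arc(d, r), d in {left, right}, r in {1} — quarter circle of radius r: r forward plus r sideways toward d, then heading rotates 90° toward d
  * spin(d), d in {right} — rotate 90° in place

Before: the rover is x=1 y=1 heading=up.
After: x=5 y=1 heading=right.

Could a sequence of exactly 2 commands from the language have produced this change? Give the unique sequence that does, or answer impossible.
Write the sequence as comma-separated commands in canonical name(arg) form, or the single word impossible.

key: running straight(4) before spin(right) would end elsewhere — order is forced
start: x=1 y=1 heading=up
t=1 spin(right) ⇒ x=1 y=1 heading=right
t=2 straight(4) ⇒ x=5 y=1 heading=right
all 25 alternatives checked — unique.

spin(right), straight(4)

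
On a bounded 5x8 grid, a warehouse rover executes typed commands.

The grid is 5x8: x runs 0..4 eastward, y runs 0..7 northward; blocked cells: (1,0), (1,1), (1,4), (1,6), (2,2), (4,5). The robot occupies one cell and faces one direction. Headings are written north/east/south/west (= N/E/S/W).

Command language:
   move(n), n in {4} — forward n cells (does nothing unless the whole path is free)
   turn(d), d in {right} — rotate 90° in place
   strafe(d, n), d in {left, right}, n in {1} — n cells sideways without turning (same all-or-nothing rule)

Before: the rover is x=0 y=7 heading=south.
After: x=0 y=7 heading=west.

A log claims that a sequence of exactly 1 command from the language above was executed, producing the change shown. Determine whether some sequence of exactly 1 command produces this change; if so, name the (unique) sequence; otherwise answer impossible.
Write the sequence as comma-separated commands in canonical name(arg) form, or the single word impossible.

key: (0,7) unchanged — the single command moves nothing
begin: x=0 y=7 heading=south
1. turn(right) → x=0 y=7 heading=west
no rival 1-sequence matches.

turn(right)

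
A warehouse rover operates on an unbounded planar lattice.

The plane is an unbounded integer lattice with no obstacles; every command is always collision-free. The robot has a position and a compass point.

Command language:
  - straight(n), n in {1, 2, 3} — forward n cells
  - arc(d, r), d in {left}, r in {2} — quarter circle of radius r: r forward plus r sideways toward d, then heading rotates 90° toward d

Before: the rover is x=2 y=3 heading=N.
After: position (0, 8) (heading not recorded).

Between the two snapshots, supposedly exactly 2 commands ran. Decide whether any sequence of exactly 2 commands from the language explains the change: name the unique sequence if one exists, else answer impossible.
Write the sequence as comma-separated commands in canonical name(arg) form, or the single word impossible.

key: running arc(left, 2) before straight(3) would end elsewhere — order is forced
initial: x=2 y=3 heading=N
[1] after straight(3): x=2 y=6 heading=N
[2] after arc(left, 2): x=0 y=8 heading=W
no rival 2-sequence matches.

straight(3), arc(left, 2)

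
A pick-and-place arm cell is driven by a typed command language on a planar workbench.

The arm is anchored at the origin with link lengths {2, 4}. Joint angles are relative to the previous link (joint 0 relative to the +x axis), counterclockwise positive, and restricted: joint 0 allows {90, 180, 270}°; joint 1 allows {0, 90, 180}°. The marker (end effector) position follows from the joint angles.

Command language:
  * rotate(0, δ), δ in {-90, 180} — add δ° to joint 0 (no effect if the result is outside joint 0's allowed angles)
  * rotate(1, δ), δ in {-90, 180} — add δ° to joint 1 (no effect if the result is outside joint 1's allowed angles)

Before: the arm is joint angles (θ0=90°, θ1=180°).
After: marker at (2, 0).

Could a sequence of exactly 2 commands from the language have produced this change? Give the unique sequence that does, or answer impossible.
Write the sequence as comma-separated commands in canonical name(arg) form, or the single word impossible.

rotate(0, 180), rotate(0, -90)

key: running rotate(0, -90) before rotate(0, 180) would end elsewhere — order is forced
from: joint angles (θ0=90°, θ1=180°)
[1] after rotate(0, 180): joint angles (θ0=270°, θ1=180°)
[2] after rotate(0, -90): joint angles (θ0=180°, θ1=180°)
no other 2-command option fits: unique.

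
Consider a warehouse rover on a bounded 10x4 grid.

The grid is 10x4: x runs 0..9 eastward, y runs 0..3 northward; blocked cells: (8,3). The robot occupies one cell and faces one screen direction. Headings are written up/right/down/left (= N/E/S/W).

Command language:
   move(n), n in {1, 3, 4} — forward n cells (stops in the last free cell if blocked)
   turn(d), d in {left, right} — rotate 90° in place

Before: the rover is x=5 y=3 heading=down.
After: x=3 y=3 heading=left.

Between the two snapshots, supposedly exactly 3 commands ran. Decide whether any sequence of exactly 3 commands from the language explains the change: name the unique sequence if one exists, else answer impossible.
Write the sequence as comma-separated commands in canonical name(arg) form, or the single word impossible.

turn(right), move(1), move(1)

key: order matters: swapping turn(right) and move(1) lands elsewhere
initial: x=5 y=3 heading=down
t=1 turn(right) ⇒ x=5 y=3 heading=left
t=2 move(1) ⇒ x=4 y=3 heading=left
t=3 move(1) ⇒ x=3 y=3 heading=left
no other 3-command option fits: unique.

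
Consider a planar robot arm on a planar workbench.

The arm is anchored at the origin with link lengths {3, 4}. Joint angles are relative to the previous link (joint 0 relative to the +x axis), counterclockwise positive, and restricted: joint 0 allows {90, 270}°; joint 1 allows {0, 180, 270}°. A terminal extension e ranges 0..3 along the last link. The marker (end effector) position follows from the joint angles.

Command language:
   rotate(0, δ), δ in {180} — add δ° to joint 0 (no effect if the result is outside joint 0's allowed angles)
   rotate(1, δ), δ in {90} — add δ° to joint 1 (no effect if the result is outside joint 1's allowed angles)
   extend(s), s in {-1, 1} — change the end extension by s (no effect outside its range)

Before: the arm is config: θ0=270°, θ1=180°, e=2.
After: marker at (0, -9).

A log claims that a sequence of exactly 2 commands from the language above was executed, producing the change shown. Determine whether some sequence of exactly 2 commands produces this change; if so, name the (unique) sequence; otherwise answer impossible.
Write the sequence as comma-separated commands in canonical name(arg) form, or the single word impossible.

rotate(1, 90), rotate(1, 90)

begin: config: θ0=270°, θ1=180°, e=2
step 1 (rotate(1, 90)): config: θ0=270°, θ1=270°, e=2
step 2 (rotate(1, 90)): config: θ0=270°, θ1=0°, e=2
no rival 2-sequence matches.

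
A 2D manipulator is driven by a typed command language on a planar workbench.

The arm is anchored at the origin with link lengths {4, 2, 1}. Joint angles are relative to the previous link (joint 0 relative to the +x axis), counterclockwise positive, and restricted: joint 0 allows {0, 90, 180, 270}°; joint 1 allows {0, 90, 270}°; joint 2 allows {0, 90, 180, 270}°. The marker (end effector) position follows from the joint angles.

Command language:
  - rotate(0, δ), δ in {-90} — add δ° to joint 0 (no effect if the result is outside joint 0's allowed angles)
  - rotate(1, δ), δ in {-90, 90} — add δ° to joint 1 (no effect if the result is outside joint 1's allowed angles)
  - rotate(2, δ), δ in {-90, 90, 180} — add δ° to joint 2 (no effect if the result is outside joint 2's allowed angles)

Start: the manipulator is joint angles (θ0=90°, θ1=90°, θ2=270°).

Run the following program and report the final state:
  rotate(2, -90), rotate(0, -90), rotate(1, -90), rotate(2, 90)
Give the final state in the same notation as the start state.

begin: joint angles (θ0=90°, θ1=90°, θ2=270°)
[1] after rotate(2, -90): joint angles (θ0=90°, θ1=90°, θ2=180°)
[2] after rotate(0, -90): joint angles (θ0=0°, θ1=90°, θ2=180°)
[3] after rotate(1, -90): joint angles (θ0=0°, θ1=0°, θ2=180°)
[4] after rotate(2, 90): joint angles (θ0=0°, θ1=0°, θ2=270°)

joint angles (θ0=0°, θ1=0°, θ2=270°)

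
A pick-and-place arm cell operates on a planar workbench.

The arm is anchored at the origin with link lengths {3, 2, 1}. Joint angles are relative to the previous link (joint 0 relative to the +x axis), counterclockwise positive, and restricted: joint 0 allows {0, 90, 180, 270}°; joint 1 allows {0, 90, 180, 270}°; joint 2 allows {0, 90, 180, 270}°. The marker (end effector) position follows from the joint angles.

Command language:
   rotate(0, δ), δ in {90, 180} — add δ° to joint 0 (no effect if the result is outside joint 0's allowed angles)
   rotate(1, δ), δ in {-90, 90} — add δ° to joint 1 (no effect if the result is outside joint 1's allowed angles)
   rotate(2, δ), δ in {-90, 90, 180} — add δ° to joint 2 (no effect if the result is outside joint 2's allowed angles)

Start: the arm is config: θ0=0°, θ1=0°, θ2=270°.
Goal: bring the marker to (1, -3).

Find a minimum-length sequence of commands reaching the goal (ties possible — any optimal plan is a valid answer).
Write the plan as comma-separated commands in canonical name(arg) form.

rotate(0, 180), rotate(1, 90), rotate(0, 90), rotate(2, -90)

begin: config: θ0=0°, θ1=0°, θ2=270°
step 1 (rotate(0, 180)): config: θ0=180°, θ1=0°, θ2=270°
step 2 (rotate(1, 90)): config: θ0=180°, θ1=90°, θ2=270°
step 3 (rotate(0, 90)): config: θ0=270°, θ1=90°, θ2=270°
step 4 (rotate(2, -90)): config: θ0=270°, θ1=90°, θ2=180°
nothing shorter than 4 reaches the goal.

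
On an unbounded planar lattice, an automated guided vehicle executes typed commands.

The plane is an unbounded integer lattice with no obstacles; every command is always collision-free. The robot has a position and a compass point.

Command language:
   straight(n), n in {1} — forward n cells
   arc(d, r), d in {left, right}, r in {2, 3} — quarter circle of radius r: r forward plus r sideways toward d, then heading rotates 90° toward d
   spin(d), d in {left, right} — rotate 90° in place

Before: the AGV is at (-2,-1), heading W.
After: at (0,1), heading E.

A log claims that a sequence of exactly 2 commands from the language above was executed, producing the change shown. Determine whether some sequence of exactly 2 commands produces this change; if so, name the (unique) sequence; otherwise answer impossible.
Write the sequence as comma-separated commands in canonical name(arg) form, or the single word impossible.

key: position moved to (0,1) AND the heading swung to E — translation plus rotation needed
initial: at (-2,-1), heading W
step 1 (spin(right)): at (-2,-1), heading N
step 2 (arc(right, 2)): at (0,1), heading E
no other 2-command option fits: unique.

spin(right), arc(right, 2)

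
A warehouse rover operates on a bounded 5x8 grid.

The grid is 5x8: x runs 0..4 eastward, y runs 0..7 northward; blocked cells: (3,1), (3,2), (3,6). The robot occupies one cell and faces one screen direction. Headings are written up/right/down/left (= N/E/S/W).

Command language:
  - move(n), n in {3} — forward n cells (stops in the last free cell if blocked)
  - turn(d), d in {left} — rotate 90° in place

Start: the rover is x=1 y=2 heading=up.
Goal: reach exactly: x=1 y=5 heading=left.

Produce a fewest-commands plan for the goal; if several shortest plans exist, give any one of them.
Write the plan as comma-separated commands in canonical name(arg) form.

start: x=1 y=2 heading=up
1. move(3) → x=1 y=5 heading=up
2. turn(left) → x=1 y=5 heading=left
nothing shorter than 2 reaches the goal.

move(3), turn(left)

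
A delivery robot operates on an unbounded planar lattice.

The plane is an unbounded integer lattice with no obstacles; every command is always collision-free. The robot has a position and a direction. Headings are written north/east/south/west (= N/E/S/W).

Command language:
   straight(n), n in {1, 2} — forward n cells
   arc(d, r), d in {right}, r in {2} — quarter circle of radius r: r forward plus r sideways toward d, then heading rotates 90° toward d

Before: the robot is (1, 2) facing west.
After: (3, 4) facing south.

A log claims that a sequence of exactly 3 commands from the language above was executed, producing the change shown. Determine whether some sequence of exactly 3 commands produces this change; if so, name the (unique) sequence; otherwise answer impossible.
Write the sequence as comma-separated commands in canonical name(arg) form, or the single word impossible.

key: cell and facing (now S) both changed — the 3 commands mix motion and turning
start: (1, 2) facing west
1. arc(right, 2) → (-1, 4) facing north
2. arc(right, 2) → (1, 6) facing east
3. arc(right, 2) → (3, 4) facing south
uniquely the one of 27 3-step routes that fits.

arc(right, 2), arc(right, 2), arc(right, 2)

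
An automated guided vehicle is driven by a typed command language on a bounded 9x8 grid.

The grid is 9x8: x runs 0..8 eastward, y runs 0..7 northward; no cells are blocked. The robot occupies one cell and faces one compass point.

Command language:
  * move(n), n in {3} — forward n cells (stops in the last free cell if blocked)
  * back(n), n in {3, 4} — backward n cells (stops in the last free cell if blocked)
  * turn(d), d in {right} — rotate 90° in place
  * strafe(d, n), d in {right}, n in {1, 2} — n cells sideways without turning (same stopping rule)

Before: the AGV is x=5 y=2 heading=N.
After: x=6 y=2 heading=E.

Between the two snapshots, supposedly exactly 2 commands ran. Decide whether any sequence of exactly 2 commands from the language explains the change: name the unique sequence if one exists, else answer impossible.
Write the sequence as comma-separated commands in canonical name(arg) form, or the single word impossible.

strafe(right, 1), turn(right)

key: cell and facing (now E) both changed — the 2 commands mix motion and turning
t0: x=5 y=2 heading=N
[1] after strafe(right, 1): x=6 y=2 heading=N
[2] after turn(right): x=6 y=2 heading=E
all 36 alternatives checked — unique.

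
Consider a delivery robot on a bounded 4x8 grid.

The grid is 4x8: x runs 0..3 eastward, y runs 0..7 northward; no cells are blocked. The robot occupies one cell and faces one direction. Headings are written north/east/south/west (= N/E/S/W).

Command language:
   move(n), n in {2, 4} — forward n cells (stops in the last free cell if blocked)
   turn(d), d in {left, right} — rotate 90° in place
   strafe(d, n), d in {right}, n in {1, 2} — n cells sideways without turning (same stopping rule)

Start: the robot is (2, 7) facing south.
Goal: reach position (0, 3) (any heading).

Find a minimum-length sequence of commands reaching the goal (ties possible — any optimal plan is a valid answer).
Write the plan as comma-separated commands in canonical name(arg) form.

t0: (2, 7) facing south
step 1 (move(4)): (2, 3) facing south
step 2 (strafe(right, 2)): (0, 3) facing south
nothing shorter than 2 reaches the goal.

move(4), strafe(right, 2)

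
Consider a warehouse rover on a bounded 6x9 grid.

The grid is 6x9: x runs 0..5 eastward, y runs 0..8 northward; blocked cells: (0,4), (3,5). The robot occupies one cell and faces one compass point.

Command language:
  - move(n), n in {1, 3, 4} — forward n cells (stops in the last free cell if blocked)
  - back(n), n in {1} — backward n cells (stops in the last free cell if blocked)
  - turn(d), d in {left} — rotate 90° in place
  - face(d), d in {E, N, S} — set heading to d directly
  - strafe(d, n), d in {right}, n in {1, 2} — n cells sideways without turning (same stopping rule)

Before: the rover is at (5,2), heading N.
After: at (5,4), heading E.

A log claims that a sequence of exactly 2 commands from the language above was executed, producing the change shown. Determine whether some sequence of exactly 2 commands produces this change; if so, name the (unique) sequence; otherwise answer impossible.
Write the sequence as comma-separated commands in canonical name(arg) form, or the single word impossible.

checked all 2-command options: none fits.

impossible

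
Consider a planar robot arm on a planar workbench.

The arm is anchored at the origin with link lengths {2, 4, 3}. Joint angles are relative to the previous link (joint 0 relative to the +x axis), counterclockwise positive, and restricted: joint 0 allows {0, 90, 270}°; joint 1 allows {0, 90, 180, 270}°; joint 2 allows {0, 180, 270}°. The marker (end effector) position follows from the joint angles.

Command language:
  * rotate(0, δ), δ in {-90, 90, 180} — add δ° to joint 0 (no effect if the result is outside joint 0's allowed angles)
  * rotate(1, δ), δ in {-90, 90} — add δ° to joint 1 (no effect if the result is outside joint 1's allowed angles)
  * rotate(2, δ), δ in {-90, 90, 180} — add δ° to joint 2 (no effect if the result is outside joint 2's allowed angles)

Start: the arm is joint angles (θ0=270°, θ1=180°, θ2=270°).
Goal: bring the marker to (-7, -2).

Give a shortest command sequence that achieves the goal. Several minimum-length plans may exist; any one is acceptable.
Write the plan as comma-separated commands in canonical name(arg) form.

rotate(1, 90), rotate(2, 90)

initial: joint angles (θ0=270°, θ1=180°, θ2=270°)
step 1 (rotate(1, 90)): joint angles (θ0=270°, θ1=270°, θ2=270°)
step 2 (rotate(2, 90)): joint angles (θ0=270°, θ1=270°, θ2=0°)
shorter routes all fall short; 2 is best.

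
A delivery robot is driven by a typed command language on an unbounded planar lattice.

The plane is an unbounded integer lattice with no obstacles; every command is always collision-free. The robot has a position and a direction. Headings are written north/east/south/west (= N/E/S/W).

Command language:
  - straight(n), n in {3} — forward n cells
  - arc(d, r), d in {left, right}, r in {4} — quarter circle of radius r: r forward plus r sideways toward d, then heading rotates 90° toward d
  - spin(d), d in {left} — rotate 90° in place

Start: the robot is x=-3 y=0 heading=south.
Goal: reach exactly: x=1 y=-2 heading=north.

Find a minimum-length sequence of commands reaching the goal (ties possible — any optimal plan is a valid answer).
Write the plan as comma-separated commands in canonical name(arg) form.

from: x=-3 y=0 heading=south
step 1 (straight(3)): x=-3 y=-3 heading=south
step 2 (straight(3)): x=-3 y=-6 heading=south
step 3 (spin(left)): x=-3 y=-6 heading=east
step 4 (arc(left, 4)): x=1 y=-2 heading=north
minimal: 4 command(s), checked below 4.

straight(3), straight(3), spin(left), arc(left, 4)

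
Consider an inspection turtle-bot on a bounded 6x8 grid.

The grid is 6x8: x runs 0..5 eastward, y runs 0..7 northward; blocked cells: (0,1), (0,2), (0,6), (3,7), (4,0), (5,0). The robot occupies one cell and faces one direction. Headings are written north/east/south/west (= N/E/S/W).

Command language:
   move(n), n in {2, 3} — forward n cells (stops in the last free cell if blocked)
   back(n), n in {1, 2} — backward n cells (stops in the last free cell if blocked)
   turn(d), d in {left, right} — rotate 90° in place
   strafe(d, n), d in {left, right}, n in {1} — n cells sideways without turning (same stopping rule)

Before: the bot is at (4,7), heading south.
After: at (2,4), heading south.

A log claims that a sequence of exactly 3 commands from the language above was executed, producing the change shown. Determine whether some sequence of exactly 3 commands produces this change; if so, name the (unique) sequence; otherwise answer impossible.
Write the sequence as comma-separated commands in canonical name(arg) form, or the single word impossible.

key: running strafe(right, 1) before move(3) would end elsewhere — order is forced
start: at (4,7), heading south
step 1 (move(3)): at (4,4), heading south
step 2 (strafe(right, 1)): at (3,4), heading south
step 3 (strafe(right, 1)): at (2,4), heading south
uniquely the one of 512 3-step routes that fits.

move(3), strafe(right, 1), strafe(right, 1)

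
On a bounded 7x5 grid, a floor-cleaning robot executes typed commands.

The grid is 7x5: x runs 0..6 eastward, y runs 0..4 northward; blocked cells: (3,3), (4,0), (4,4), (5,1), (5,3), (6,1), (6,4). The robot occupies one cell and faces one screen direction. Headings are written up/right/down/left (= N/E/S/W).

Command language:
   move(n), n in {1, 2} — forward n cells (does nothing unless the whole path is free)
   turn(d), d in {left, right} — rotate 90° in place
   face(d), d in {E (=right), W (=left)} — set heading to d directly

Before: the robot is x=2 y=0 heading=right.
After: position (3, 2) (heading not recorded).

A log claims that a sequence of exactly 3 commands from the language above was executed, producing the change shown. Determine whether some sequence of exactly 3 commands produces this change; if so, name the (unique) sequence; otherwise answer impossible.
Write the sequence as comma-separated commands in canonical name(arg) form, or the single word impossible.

move(1), turn(left), move(2)

key: running move(2) before move(1) would end elsewhere — order is forced
from: x=2 y=0 heading=right
step 1 (move(1)): x=3 y=0 heading=right
step 2 (turn(left)): x=3 y=0 heading=up
step 3 (move(2)): x=3 y=2 heading=up
no rival 3-sequence matches.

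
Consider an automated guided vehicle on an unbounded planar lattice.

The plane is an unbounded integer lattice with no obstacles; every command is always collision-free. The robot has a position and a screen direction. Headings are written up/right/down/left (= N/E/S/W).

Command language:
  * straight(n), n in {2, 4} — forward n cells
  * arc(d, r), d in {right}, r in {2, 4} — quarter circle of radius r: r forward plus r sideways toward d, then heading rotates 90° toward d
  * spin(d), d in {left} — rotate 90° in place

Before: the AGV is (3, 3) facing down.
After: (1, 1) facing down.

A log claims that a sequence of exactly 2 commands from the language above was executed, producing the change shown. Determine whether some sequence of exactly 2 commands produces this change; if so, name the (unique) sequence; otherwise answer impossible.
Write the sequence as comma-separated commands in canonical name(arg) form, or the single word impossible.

key: still facing S at the end — net rotation zero over 2 steps
begin: (3, 3) facing down
step 1 (arc(right, 2)): (1, 1) facing left
step 2 (spin(left)): (1, 1) facing down
no other 2-command option fits: unique.

arc(right, 2), spin(left)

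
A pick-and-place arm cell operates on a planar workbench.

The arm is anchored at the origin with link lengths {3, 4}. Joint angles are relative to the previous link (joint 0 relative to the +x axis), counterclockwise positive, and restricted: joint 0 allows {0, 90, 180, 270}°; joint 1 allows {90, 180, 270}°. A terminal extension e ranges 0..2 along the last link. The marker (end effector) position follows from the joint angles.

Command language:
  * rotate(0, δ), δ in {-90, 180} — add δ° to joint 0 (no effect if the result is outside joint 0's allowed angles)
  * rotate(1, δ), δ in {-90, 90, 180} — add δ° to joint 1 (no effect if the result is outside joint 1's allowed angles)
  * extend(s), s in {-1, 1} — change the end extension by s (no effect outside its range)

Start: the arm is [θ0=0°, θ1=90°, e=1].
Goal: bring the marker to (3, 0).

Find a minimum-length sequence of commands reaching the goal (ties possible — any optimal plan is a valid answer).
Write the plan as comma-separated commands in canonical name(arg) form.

t0: [θ0=0°, θ1=90°, e=1]
1. extend(1) → [θ0=0°, θ1=90°, e=2]
2. rotate(1, 90) → [θ0=0°, θ1=180°, e=2]
3. rotate(0, 180) → [θ0=180°, θ1=180°, e=2]
no 2-step plan works, so 3 is optimal.

extend(1), rotate(1, 90), rotate(0, 180)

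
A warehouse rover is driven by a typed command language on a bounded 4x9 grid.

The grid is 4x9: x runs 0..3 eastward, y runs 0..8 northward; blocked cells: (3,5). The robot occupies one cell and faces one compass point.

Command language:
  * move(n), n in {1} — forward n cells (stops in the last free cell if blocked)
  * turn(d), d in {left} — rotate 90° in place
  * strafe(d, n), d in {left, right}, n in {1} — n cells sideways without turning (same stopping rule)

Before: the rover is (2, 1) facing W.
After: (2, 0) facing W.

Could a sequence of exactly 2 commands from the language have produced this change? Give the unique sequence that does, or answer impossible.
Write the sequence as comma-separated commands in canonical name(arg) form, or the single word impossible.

key: heading stays W — no command in the sequence turns
begin: (2, 1) facing W
1. strafe(left, 1) → (2, 0) facing W
2. strafe(left, 1) → (2, 0) facing W
all 16 alternatives checked — unique.

strafe(left, 1), strafe(left, 1)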